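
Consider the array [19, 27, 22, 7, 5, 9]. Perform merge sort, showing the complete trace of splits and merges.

Merge sort trace:

Split: [19, 27, 22, 7, 5, 9] -> [19, 27, 22] and [7, 5, 9]
  Split: [19, 27, 22] -> [19] and [27, 22]
    Split: [27, 22] -> [27] and [22]
    Merge: [27] + [22] -> [22, 27]
  Merge: [19] + [22, 27] -> [19, 22, 27]
  Split: [7, 5, 9] -> [7] and [5, 9]
    Split: [5, 9] -> [5] and [9]
    Merge: [5] + [9] -> [5, 9]
  Merge: [7] + [5, 9] -> [5, 7, 9]
Merge: [19, 22, 27] + [5, 7, 9] -> [5, 7, 9, 19, 22, 27]

Final sorted array: [5, 7, 9, 19, 22, 27]

The merge sort proceeds by recursively splitting the array and merging sorted halves.
After all merges, the sorted array is [5, 7, 9, 19, 22, 27].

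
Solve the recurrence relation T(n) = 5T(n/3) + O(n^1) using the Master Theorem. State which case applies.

Master Theorem for T(n) = 5T(n/3) + O(n^1):

a = 5, b = 3, c = 1
log_b(a) = log_3(5) = 1.4650

Case 1: c = 1 < log_3(5) = 1.4650
T(n) = O(n^(log_3 5))

For T(n) = 5T(n/3) + O(n^1): log_3(5) = 1.4650. This is Case 1 of the Master Theorem (c < log_b(a), work dominated by leaves), giving O(n^(log_3 5)).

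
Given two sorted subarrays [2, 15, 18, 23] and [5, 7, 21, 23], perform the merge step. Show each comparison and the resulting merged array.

Merging process:

Compare 2 vs 5: take 2 from left. Merged: [2]
Compare 15 vs 5: take 5 from right. Merged: [2, 5]
Compare 15 vs 7: take 7 from right. Merged: [2, 5, 7]
Compare 15 vs 21: take 15 from left. Merged: [2, 5, 7, 15]
Compare 18 vs 21: take 18 from left. Merged: [2, 5, 7, 15, 18]
Compare 23 vs 21: take 21 from right. Merged: [2, 5, 7, 15, 18, 21]
Compare 23 vs 23: take 23 from left. Merged: [2, 5, 7, 15, 18, 21, 23]
Append remaining from right: [23]. Merged: [2, 5, 7, 15, 18, 21, 23, 23]

Final merged array: [2, 5, 7, 15, 18, 21, 23, 23]
Total comparisons: 7

The merged array is [2, 5, 7, 15, 18, 21, 23, 23], requiring 7 comparisons. The merge step runs in O(n) time where n is the total number of elements.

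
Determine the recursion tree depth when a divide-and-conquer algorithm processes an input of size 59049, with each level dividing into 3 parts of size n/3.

For divide and conquer with division factor 3:

Problem sizes at each level:
Level 0: 59049
Level 1: 19683
Level 2: 6561
Level 3: 2187
Level 4: 729
Level 5: 243
Level 6: 81
Level 7: 27
Level 8: 9
Level 9: 3
Level 10: 1

The root is level 0 and the size-1 base case is level 10 (the tree spans levels 0 through 10, i.e. 11 levels counting the root), so the depth is the number of divisions: log_3(59049) = 10

The recursion tree depth is log_3(59049) = 10. At each level, the problem size is divided by 3, so it takes 10 divisions to reduce to a base case of size 1. The algorithm makes 3 recursive calls at each level.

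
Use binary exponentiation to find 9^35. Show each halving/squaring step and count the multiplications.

Computing 9^35 by squaring (build up from 9^1; each line after the first costs one multiplication):

9^1 = 9
9^2 = (9^1)^2 = 9^2 = 81
9^4 = (9^2)^2 = 81^2 = 6561
9^8 = (9^4)^2 = 6561^2 = 43046721
9^16 = (9^8)^2 = 43046721^2 = 1853020188851841
9^17 = 9 * 9^16 = 9 * 1853020188851841 = 16677181699666569
9^34 = (9^17)^2 = 16677181699666569^2 = 278128389443693511257285776231761
9^35 = 9 * 9^34 = 9 * 278128389443693511257285776231761 = 2503155504993241601315571986085849

Result: 2503155504993241601315571986085849
Multiplications needed: 7 (7 lines after 9^1)

9^35 = 2503155504993241601315571986085849. Using exponentiation by squaring, this requires 7 multiplications. The key idea: if the exponent is even, square the half-power; if odd, multiply by the base once.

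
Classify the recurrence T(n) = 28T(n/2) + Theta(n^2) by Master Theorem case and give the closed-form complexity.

Master Theorem for T(n) = 28T(n/2) + O(n^2):

a = 28, b = 2, c = 2
log_b(a) = log_2(28) = 4.8074

Case 1: c = 2 < log_2(28) = 4.8074
T(n) = O(n^(log_2 28))

For T(n) = 28T(n/2) + O(n^2): log_2(28) = 4.8074. This is Case 1 of the Master Theorem (c < log_b(a), work dominated by leaves), giving O(n^(log_2 28)).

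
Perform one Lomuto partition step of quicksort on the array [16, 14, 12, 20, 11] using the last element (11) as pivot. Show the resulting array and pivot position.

Lomuto partition with pivot = 11:

Initial array: [16, 14, 12, 20, 11]

arr[0]=16 > 11: no swap
arr[1]=14 > 11: no swap
arr[2]=12 > 11: no swap
arr[3]=20 > 11: no swap

Place pivot at position 0: [11, 14, 12, 20, 16]
Pivot position: 0

After partitioning with pivot 11, the array becomes [11, 14, 12, 20, 16]. The pivot is placed at index 0. All elements to the left of the pivot are <= 11, and all elements to the right are > 11.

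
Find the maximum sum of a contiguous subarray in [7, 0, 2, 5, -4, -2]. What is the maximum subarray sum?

Using Kadane's algorithm on [7, 0, 2, 5, -4, -2]:

Scanning through the array:
Position 1 (value 0): max_ending_here = 7, max_so_far = 7
Position 2 (value 2): max_ending_here = 9, max_so_far = 9
Position 3 (value 5): max_ending_here = 14, max_so_far = 14
Position 4 (value -4): max_ending_here = 10, max_so_far = 14
Position 5 (value -2): max_ending_here = 8, max_so_far = 14

Maximum subarray: [7, 0, 2, 5]
Maximum sum: 14

The maximum subarray is [7, 0, 2, 5] with sum 14. This subarray runs from index 0 to index 3.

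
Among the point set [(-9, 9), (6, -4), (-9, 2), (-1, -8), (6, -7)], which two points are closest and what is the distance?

Computing all pairwise distances among 5 points:

d((-9, 9), (6, -4)) = 19.8494
d((-9, 9), (-9, 2)) = 7.0
d((-9, 9), (-1, -8)) = 18.7883
d((-9, 9), (6, -7)) = 21.9317
d((6, -4), (-9, 2)) = 16.1555
d((6, -4), (-1, -8)) = 8.0623
d((6, -4), (6, -7)) = 3.0 <-- minimum
d((-9, 2), (-1, -8)) = 12.8062
d((-9, 2), (6, -7)) = 17.4929
d((-1, -8), (6, -7)) = 7.0711

Closest pair: (6, -4) and (6, -7) with distance 3.0

The closest pair is (6, -4) and (6, -7) with Euclidean distance 3.0. For 5 points, brute-force pairwise comparison is shown above. For large n, the divide-and-conquer algorithm (sort by x, recurse on halves, check the dividing strip) achieves O(n log n).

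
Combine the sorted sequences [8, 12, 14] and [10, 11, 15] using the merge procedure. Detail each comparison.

Merging process:

Compare 8 vs 10: take 8 from left. Merged: [8]
Compare 12 vs 10: take 10 from right. Merged: [8, 10]
Compare 12 vs 11: take 11 from right. Merged: [8, 10, 11]
Compare 12 vs 15: take 12 from left. Merged: [8, 10, 11, 12]
Compare 14 vs 15: take 14 from left. Merged: [8, 10, 11, 12, 14]
Append remaining from right: [15]. Merged: [8, 10, 11, 12, 14, 15]

Final merged array: [8, 10, 11, 12, 14, 15]
Total comparisons: 5

The merged array is [8, 10, 11, 12, 14, 15], requiring 5 comparisons. The merge step runs in O(n) time where n is the total number of elements.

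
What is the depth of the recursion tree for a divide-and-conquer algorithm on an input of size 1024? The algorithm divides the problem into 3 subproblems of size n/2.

For divide and conquer with division factor 2:

Problem sizes at each level:
Level 0: 1024
Level 1: 512
Level 2: 256
Level 3: 128
Level 4: 64
Level 5: 32
Level 6: 16
Level 7: 8
Level 8: 4
Level 9: 2
Level 10: 1

The root is level 0 and the size-1 base case is level 10 (the tree spans levels 0 through 10, i.e. 11 levels counting the root), so the depth is the number of divisions: log_2(1024) = 10

The recursion tree depth is log_2(1024) = 10. At each level, the problem size is divided by 2, so it takes 10 divisions to reduce to a base case of size 1. The algorithm makes 3 recursive calls at each level.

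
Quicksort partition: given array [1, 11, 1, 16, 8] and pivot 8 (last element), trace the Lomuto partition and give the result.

Lomuto partition with pivot = 8:

Initial array: [1, 11, 1, 16, 8]

arr[0]=1 <= 8: swap with position 0, array becomes [1, 11, 1, 16, 8]
arr[1]=11 > 8: no swap
arr[2]=1 <= 8: swap with position 1, array becomes [1, 1, 11, 16, 8]
arr[3]=16 > 8: no swap

Place pivot at position 2: [1, 1, 8, 16, 11]
Pivot position: 2

After partitioning with pivot 8, the array becomes [1, 1, 8, 16, 11]. The pivot is placed at index 2. All elements to the left of the pivot are <= 8, and all elements to the right are > 8.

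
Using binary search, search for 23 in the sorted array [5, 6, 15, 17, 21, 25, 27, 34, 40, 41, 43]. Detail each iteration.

Binary search for 23 in [5, 6, 15, 17, 21, 25, 27, 34, 40, 41, 43]:

lo=0, hi=10, mid=5, arr[mid]=25 -> 25 > 23, search left half
lo=0, hi=4, mid=2, arr[mid]=15 -> 15 < 23, search right half
lo=3, hi=4, mid=3, arr[mid]=17 -> 17 < 23, search right half
lo=4, hi=4, mid=4, arr[mid]=21 -> 21 < 23, search right half
lo=5 > hi=4, target 23 not found

Binary search determines that 23 is not in the array after 4 comparisons. The search space was exhausted without finding the target.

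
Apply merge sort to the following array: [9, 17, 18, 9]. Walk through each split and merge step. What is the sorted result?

Merge sort trace:

Split: [9, 17, 18, 9] -> [9, 17] and [18, 9]
  Split: [9, 17] -> [9] and [17]
  Merge: [9] + [17] -> [9, 17]
  Split: [18, 9] -> [18] and [9]
  Merge: [18] + [9] -> [9, 18]
Merge: [9, 17] + [9, 18] -> [9, 9, 17, 18]

Final sorted array: [9, 9, 17, 18]

The merge sort proceeds by recursively splitting the array and merging sorted halves.
After all merges, the sorted array is [9, 9, 17, 18].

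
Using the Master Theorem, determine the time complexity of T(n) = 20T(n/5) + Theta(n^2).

Master Theorem for T(n) = 20T(n/5) + O(n^2):

a = 20, b = 5, c = 2
log_b(a) = log_5(20) = 1.8614

Case 3: c = 2 > log_5(20) = 1.8614
T(n) = O(n^2) = O(n^2)

For T(n) = 20T(n/5) + O(n^2): log_5(20) = 1.8614. This is Case 3 of the Master Theorem (c > log_b(a), work dominated by root), giving O(n^2).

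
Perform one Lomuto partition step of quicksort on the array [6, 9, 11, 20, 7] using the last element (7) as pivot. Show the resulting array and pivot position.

Lomuto partition with pivot = 7:

Initial array: [6, 9, 11, 20, 7]

arr[0]=6 <= 7: swap with position 0, array becomes [6, 9, 11, 20, 7]
arr[1]=9 > 7: no swap
arr[2]=11 > 7: no swap
arr[3]=20 > 7: no swap

Place pivot at position 1: [6, 7, 11, 20, 9]
Pivot position: 1

After partitioning with pivot 7, the array becomes [6, 7, 11, 20, 9]. The pivot is placed at index 1. All elements to the left of the pivot are <= 7, and all elements to the right are > 7.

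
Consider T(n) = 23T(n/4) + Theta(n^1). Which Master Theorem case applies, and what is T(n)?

Master Theorem for T(n) = 23T(n/4) + O(n^1):

a = 23, b = 4, c = 1
log_b(a) = log_4(23) = 2.2618

Case 1: c = 1 < log_4(23) = 2.2618
T(n) = O(n^(log_4 23))

For T(n) = 23T(n/4) + O(n^1): log_4(23) = 2.2618. This is Case 1 of the Master Theorem (c < log_b(a), work dominated by leaves), giving O(n^(log_4 23)).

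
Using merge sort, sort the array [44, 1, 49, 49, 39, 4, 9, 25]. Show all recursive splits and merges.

Merge sort trace:

Split: [44, 1, 49, 49, 39, 4, 9, 25] -> [44, 1, 49, 49] and [39, 4, 9, 25]
  Split: [44, 1, 49, 49] -> [44, 1] and [49, 49]
    Split: [44, 1] -> [44] and [1]
    Merge: [44] + [1] -> [1, 44]
    Split: [49, 49] -> [49] and [49]
    Merge: [49] + [49] -> [49, 49]
  Merge: [1, 44] + [49, 49] -> [1, 44, 49, 49]
  Split: [39, 4, 9, 25] -> [39, 4] and [9, 25]
    Split: [39, 4] -> [39] and [4]
    Merge: [39] + [4] -> [4, 39]
    Split: [9, 25] -> [9] and [25]
    Merge: [9] + [25] -> [9, 25]
  Merge: [4, 39] + [9, 25] -> [4, 9, 25, 39]
Merge: [1, 44, 49, 49] + [4, 9, 25, 39] -> [1, 4, 9, 25, 39, 44, 49, 49]

Final sorted array: [1, 4, 9, 25, 39, 44, 49, 49]

The merge sort proceeds by recursively splitting the array and merging sorted halves.
After all merges, the sorted array is [1, 4, 9, 25, 39, 44, 49, 49].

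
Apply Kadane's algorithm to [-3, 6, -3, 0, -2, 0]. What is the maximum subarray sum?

Using Kadane's algorithm on [-3, 6, -3, 0, -2, 0]:

Scanning through the array:
Position 1 (value 6): max_ending_here = 6, max_so_far = 6
Position 2 (value -3): max_ending_here = 3, max_so_far = 6
Position 3 (value 0): max_ending_here = 3, max_so_far = 6
Position 4 (value -2): max_ending_here = 1, max_so_far = 6
Position 5 (value 0): max_ending_here = 1, max_so_far = 6

Maximum subarray: [6]
Maximum sum: 6

The maximum subarray is [6] with sum 6. This subarray runs from index 1 to index 1.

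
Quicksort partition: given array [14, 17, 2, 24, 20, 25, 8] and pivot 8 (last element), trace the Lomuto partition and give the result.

Lomuto partition with pivot = 8:

Initial array: [14, 17, 2, 24, 20, 25, 8]

arr[0]=14 > 8: no swap
arr[1]=17 > 8: no swap
arr[2]=2 <= 8: swap with position 0, array becomes [2, 17, 14, 24, 20, 25, 8]
arr[3]=24 > 8: no swap
arr[4]=20 > 8: no swap
arr[5]=25 > 8: no swap

Place pivot at position 1: [2, 8, 14, 24, 20, 25, 17]
Pivot position: 1

After partitioning with pivot 8, the array becomes [2, 8, 14, 24, 20, 25, 17]. The pivot is placed at index 1. All elements to the left of the pivot are <= 8, and all elements to the right are > 8.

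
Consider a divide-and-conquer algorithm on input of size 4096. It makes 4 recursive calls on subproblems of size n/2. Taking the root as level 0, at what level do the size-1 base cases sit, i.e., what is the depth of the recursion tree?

For divide and conquer with division factor 2:

Problem sizes at each level:
Level 0: 4096
Level 1: 2048
Level 2: 1024
Level 3: 512
Level 4: 256
Level 5: 128
Level 6: 64
Level 7: 32
Level 8: 16
Level 9: 8
Level 10: 4
Level 11: 2
Level 12: 1

The root is level 0 and the size-1 base case is level 12 (the tree spans levels 0 through 12, i.e. 13 levels counting the root), so the depth is the number of divisions: log_2(4096) = 12

The recursion tree depth is log_2(4096) = 12. At each level, the problem size is divided by 2, so it takes 12 divisions to reduce to a base case of size 1. The algorithm makes 4 recursive calls at each level.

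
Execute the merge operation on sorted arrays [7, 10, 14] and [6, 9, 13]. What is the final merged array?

Merging process:

Compare 7 vs 6: take 6 from right. Merged: [6]
Compare 7 vs 9: take 7 from left. Merged: [6, 7]
Compare 10 vs 9: take 9 from right. Merged: [6, 7, 9]
Compare 10 vs 13: take 10 from left. Merged: [6, 7, 9, 10]
Compare 14 vs 13: take 13 from right. Merged: [6, 7, 9, 10, 13]
Append remaining from left: [14]. Merged: [6, 7, 9, 10, 13, 14]

Final merged array: [6, 7, 9, 10, 13, 14]
Total comparisons: 5

The merged array is [6, 7, 9, 10, 13, 14], requiring 5 comparisons. The merge step runs in O(n) time where n is the total number of elements.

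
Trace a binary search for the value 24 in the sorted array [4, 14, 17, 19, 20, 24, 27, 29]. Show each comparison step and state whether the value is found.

Binary search for 24 in [4, 14, 17, 19, 20, 24, 27, 29]:

lo=0, hi=7, mid=3, arr[mid]=19 -> 19 < 24, search right half
lo=4, hi=7, mid=5, arr[mid]=24 -> Found target at index 5!

Binary search finds 24 at index 5 after 2 comparisons. The search repeatedly halves the search space by comparing with the middle element.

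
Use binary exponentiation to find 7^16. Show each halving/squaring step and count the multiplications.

Computing 7^16 by squaring (build up from 7^1; each line after the first costs one multiplication):

7^1 = 7
7^2 = (7^1)^2 = 7^2 = 49
7^4 = (7^2)^2 = 49^2 = 2401
7^8 = (7^4)^2 = 2401^2 = 5764801
7^16 = (7^8)^2 = 5764801^2 = 33232930569601

Result: 33232930569601
Multiplications needed: 4 (4 lines after 7^1)

7^16 = 33232930569601. Using exponentiation by squaring, this requires 4 multiplications. The key idea: if the exponent is even, square the half-power; if odd, multiply by the base once.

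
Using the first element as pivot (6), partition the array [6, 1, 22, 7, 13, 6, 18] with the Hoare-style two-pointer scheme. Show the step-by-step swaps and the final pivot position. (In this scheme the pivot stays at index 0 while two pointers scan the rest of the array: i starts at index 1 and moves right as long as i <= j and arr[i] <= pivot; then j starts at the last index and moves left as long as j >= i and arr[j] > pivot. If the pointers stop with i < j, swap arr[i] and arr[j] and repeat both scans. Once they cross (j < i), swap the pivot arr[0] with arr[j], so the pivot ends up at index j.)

Hoare-style two-pointer partition with pivot = 6:

Initial array: [6, 1, 22, 7, 13, 6, 18]

Pointers start at i = 1, j = 6.
i stops at index 2 (arr[2]=22 > 6), j stops at index 5 (arr[5]=6 <= 6): swap arr[2] and arr[5], array becomes [6, 1, 6, 7, 13, 22, 18]
i ends at 3, j ends at 2: the pointers have crossed (j < i), so scanning stops.

Swap pivot arr[0] with arr[2] to place pivot at position 2: [6, 1, 6, 7, 13, 22, 18]
Pivot position: 2

After partitioning with pivot 6, the array becomes [6, 1, 6, 7, 13, 22, 18]. The pivot is placed at index 2. All elements to the left of the pivot are <= 6, and all elements to the right are > 6.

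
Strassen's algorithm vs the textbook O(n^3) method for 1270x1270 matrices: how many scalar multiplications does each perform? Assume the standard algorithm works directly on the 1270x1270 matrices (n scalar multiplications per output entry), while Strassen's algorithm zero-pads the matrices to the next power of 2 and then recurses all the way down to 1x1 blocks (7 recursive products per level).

Matrix multiplication for 1270x1270 matrices:

Strassen's algorithm requires power-of-2 dimensions. Pad 1270x1270 to 2048x2048 (next power of 2).

Standard algorithm: 1270^3 = 2048383000 multiplications
Strassen's algorithm: 7^(log2(2048)) = 7^11 = 1977326743 multiplications
Savings: 2048383000 - 1977326743 = 71056257 multiplications

Standard: 2048383000 multiplications (1270^3). Strassen: 1977326743 multiplications (7^11, after padding to 2048x2048). Strassen reduces 8 recursive multiplications to 7 at each level.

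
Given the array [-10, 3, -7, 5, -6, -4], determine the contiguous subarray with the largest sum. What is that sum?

Using Kadane's algorithm on [-10, 3, -7, 5, -6, -4]:

Scanning through the array:
Position 1 (value 3): max_ending_here = 3, max_so_far = 3
Position 2 (value -7): max_ending_here = -4, max_so_far = 3
Position 3 (value 5): max_ending_here = 5, max_so_far = 5
Position 4 (value -6): max_ending_here = -1, max_so_far = 5
Position 5 (value -4): max_ending_here = -4, max_so_far = 5

Maximum subarray: [5]
Maximum sum: 5

The maximum subarray is [5] with sum 5. This subarray runs from index 3 to index 3.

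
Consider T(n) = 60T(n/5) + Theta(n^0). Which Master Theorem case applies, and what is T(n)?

Master Theorem for T(n) = 60T(n/5) + O(n^0):

a = 60, b = 5, c = 0
log_b(a) = log_5(60) = 2.5440

Case 1: c = 0 < log_5(60) = 2.5440
T(n) = O(n^(log_5 60))

For T(n) = 60T(n/5) + O(n^0): log_5(60) = 2.5440. This is Case 1 of the Master Theorem (c < log_b(a), work dominated by leaves), giving O(n^(log_5 60)).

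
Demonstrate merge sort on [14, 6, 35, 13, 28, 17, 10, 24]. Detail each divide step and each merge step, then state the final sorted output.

Merge sort trace:

Split: [14, 6, 35, 13, 28, 17, 10, 24] -> [14, 6, 35, 13] and [28, 17, 10, 24]
  Split: [14, 6, 35, 13] -> [14, 6] and [35, 13]
    Split: [14, 6] -> [14] and [6]
    Merge: [14] + [6] -> [6, 14]
    Split: [35, 13] -> [35] and [13]
    Merge: [35] + [13] -> [13, 35]
  Merge: [6, 14] + [13, 35] -> [6, 13, 14, 35]
  Split: [28, 17, 10, 24] -> [28, 17] and [10, 24]
    Split: [28, 17] -> [28] and [17]
    Merge: [28] + [17] -> [17, 28]
    Split: [10, 24] -> [10] and [24]
    Merge: [10] + [24] -> [10, 24]
  Merge: [17, 28] + [10, 24] -> [10, 17, 24, 28]
Merge: [6, 13, 14, 35] + [10, 17, 24, 28] -> [6, 10, 13, 14, 17, 24, 28, 35]

Final sorted array: [6, 10, 13, 14, 17, 24, 28, 35]

The merge sort proceeds by recursively splitting the array and merging sorted halves.
After all merges, the sorted array is [6, 10, 13, 14, 17, 24, 28, 35].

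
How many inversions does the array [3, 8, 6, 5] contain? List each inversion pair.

Finding inversions in [3, 8, 6, 5]:

(1, 2): arr[1]=8 > arr[2]=6
(1, 3): arr[1]=8 > arr[3]=5
(2, 3): arr[2]=6 > arr[3]=5

Total inversions: 3

The array has 3 inversion(s): (1,2), (1,3), (2,3). Each pair (i,j) satisfies i < j and arr[i] > arr[j].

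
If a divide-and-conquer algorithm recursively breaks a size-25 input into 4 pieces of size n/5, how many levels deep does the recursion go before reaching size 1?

For divide and conquer with division factor 5:

Problem sizes at each level:
Level 0: 25
Level 1: 5
Level 2: 1

The root is level 0 and the size-1 base case is level 2 (the tree spans levels 0 through 2, i.e. 3 levels counting the root), so the depth is the number of divisions: log_5(25) = 2

The recursion tree depth is log_5(25) = 2. At each level, the problem size is divided by 5, so it takes 2 divisions to reduce to a base case of size 1. The algorithm makes 4 recursive calls at each level.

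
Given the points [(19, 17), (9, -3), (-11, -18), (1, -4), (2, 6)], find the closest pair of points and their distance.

Computing all pairwise distances among 5 points:

d((19, 17), (9, -3)) = 22.3607
d((19, 17), (-11, -18)) = 46.0977
d((19, 17), (1, -4)) = 27.6586
d((19, 17), (2, 6)) = 20.2485
d((9, -3), (-11, -18)) = 25.0
d((9, -3), (1, -4)) = 8.0623 <-- minimum
d((9, -3), (2, 6)) = 11.4018
d((-11, -18), (1, -4)) = 18.4391
d((-11, -18), (2, 6)) = 27.2947
d((1, -4), (2, 6)) = 10.0499

Closest pair: (9, -3) and (1, -4) with distance 8.0623

The closest pair is (9, -3) and (1, -4) with Euclidean distance 8.0623. For 5 points, brute-force pairwise comparison is shown above. For large n, the divide-and-conquer algorithm (sort by x, recurse on halves, check the dividing strip) achieves O(n log n).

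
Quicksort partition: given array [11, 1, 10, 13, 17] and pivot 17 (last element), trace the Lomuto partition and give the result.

Lomuto partition with pivot = 17:

Initial array: [11, 1, 10, 13, 17]

arr[0]=11 <= 17: swap with position 0, array becomes [11, 1, 10, 13, 17]
arr[1]=1 <= 17: swap with position 1, array becomes [11, 1, 10, 13, 17]
arr[2]=10 <= 17: swap with position 2, array becomes [11, 1, 10, 13, 17]
arr[3]=13 <= 17: swap with position 3, array becomes [11, 1, 10, 13, 17]

Place pivot at position 4: [11, 1, 10, 13, 17]
Pivot position: 4

After partitioning with pivot 17, the array becomes [11, 1, 10, 13, 17]. The pivot is placed at index 4. All elements to the left of the pivot are <= 17, and all elements to the right are > 17.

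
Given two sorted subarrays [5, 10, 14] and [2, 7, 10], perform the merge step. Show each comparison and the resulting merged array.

Merging process:

Compare 5 vs 2: take 2 from right. Merged: [2]
Compare 5 vs 7: take 5 from left. Merged: [2, 5]
Compare 10 vs 7: take 7 from right. Merged: [2, 5, 7]
Compare 10 vs 10: take 10 from left. Merged: [2, 5, 7, 10]
Compare 14 vs 10: take 10 from right. Merged: [2, 5, 7, 10, 10]
Append remaining from left: [14]. Merged: [2, 5, 7, 10, 10, 14]

Final merged array: [2, 5, 7, 10, 10, 14]
Total comparisons: 5

The merged array is [2, 5, 7, 10, 10, 14], requiring 5 comparisons. The merge step runs in O(n) time where n is the total number of elements.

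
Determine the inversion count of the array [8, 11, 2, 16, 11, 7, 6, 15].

Finding inversions in [8, 11, 2, 16, 11, 7, 6, 15]:

(0, 2): arr[0]=8 > arr[2]=2
(0, 5): arr[0]=8 > arr[5]=7
(0, 6): arr[0]=8 > arr[6]=6
(1, 2): arr[1]=11 > arr[2]=2
(1, 5): arr[1]=11 > arr[5]=7
(1, 6): arr[1]=11 > arr[6]=6
(3, 4): arr[3]=16 > arr[4]=11
(3, 5): arr[3]=16 > arr[5]=7
(3, 6): arr[3]=16 > arr[6]=6
(3, 7): arr[3]=16 > arr[7]=15
(4, 5): arr[4]=11 > arr[5]=7
(4, 6): arr[4]=11 > arr[6]=6
(5, 6): arr[5]=7 > arr[6]=6

Total inversions: 13

The array has 13 inversion(s): (0,2), (0,5), (0,6), (1,2), (1,5), (1,6), (3,4), (3,5), (3,6), (3,7), (4,5), (4,6), (5,6). Each pair (i,j) satisfies i < j and arr[i] > arr[j].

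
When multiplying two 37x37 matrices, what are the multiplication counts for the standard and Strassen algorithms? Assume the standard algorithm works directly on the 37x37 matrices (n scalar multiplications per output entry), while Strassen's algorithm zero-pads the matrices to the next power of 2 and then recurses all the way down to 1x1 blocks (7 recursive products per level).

Matrix multiplication for 37x37 matrices:

Strassen's algorithm requires power-of-2 dimensions. Pad 37x37 to 64x64 (next power of 2).

Standard algorithm: 37^3 = 50653 multiplications
Strassen's algorithm: 7^(log2(64)) = 7^6 = 117649 multiplications
Difference: 50653 - 117649 = -66996 (Strassen uses MORE here due to padding overhead — for small or just-over-power-of-2 n, padding can outweigh the per-level savings)

Standard: 50653 multiplications (37^3). Strassen: 117649 multiplications (7^6, after padding to 64x64). Strassen reduces 8 recursive multiplications to 7 at each level.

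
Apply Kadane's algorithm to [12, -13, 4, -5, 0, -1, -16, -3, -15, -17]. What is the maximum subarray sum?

Using Kadane's algorithm on [12, -13, 4, -5, 0, -1, -16, -3, -15, -17]:

Scanning through the array:
Position 1 (value -13): max_ending_here = -1, max_so_far = 12
Position 2 (value 4): max_ending_here = 4, max_so_far = 12
Position 3 (value -5): max_ending_here = -1, max_so_far = 12
Position 4 (value 0): max_ending_here = 0, max_so_far = 12
Position 5 (value -1): max_ending_here = -1, max_so_far = 12
Position 6 (value -16): max_ending_here = -16, max_so_far = 12
Position 7 (value -3): max_ending_here = -3, max_so_far = 12
Position 8 (value -15): max_ending_here = -15, max_so_far = 12
Position 9 (value -17): max_ending_here = -17, max_so_far = 12

Maximum subarray: [12]
Maximum sum: 12

The maximum subarray is [12] with sum 12. This subarray runs from index 0 to index 0.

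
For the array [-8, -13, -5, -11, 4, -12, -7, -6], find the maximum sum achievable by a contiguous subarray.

Using Kadane's algorithm on [-8, -13, -5, -11, 4, -12, -7, -6]:

Scanning through the array:
Position 1 (value -13): max_ending_here = -13, max_so_far = -8
Position 2 (value -5): max_ending_here = -5, max_so_far = -5
Position 3 (value -11): max_ending_here = -11, max_so_far = -5
Position 4 (value 4): max_ending_here = 4, max_so_far = 4
Position 5 (value -12): max_ending_here = -8, max_so_far = 4
Position 6 (value -7): max_ending_here = -7, max_so_far = 4
Position 7 (value -6): max_ending_here = -6, max_so_far = 4

Maximum subarray: [4]
Maximum sum: 4

The maximum subarray is [4] with sum 4. This subarray runs from index 4 to index 4.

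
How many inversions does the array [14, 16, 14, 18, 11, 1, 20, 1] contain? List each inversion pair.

Finding inversions in [14, 16, 14, 18, 11, 1, 20, 1]:

(0, 4): arr[0]=14 > arr[4]=11
(0, 5): arr[0]=14 > arr[5]=1
(0, 7): arr[0]=14 > arr[7]=1
(1, 2): arr[1]=16 > arr[2]=14
(1, 4): arr[1]=16 > arr[4]=11
(1, 5): arr[1]=16 > arr[5]=1
(1, 7): arr[1]=16 > arr[7]=1
(2, 4): arr[2]=14 > arr[4]=11
(2, 5): arr[2]=14 > arr[5]=1
(2, 7): arr[2]=14 > arr[7]=1
(3, 4): arr[3]=18 > arr[4]=11
(3, 5): arr[3]=18 > arr[5]=1
(3, 7): arr[3]=18 > arr[7]=1
(4, 5): arr[4]=11 > arr[5]=1
(4, 7): arr[4]=11 > arr[7]=1
(6, 7): arr[6]=20 > arr[7]=1

Total inversions: 16

The array has 16 inversion(s): (0,4), (0,5), (0,7), (1,2), (1,4), (1,5), (1,7), (2,4), (2,5), (2,7), (3,4), (3,5), (3,7), (4,5), (4,7), (6,7). Each pair (i,j) satisfies i < j and arr[i] > arr[j].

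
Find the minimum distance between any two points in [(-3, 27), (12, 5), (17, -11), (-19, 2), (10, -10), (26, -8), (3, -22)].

Computing all pairwise distances among 7 points:

d((-3, 27), (12, 5)) = 26.6271
d((-3, 27), (17, -11)) = 42.9418
d((-3, 27), (-19, 2)) = 29.6816
d((-3, 27), (10, -10)) = 39.2173
d((-3, 27), (26, -8)) = 45.4533
d((-3, 27), (3, -22)) = 49.366
d((12, 5), (17, -11)) = 16.7631
d((12, 5), (-19, 2)) = 31.1448
d((12, 5), (10, -10)) = 15.1327
d((12, 5), (26, -8)) = 19.105
d((12, 5), (3, -22)) = 28.4605
d((17, -11), (-19, 2)) = 38.2753
d((17, -11), (10, -10)) = 7.0711 <-- minimum
d((17, -11), (26, -8)) = 9.4868
d((17, -11), (3, -22)) = 17.8045
d((-19, 2), (10, -10)) = 31.3847
d((-19, 2), (26, -8)) = 46.0977
d((-19, 2), (3, -22)) = 32.5576
d((10, -10), (26, -8)) = 16.1245
d((10, -10), (3, -22)) = 13.8924
d((26, -8), (3, -22)) = 26.9258

Closest pair: (17, -11) and (10, -10) with distance 7.0711

The closest pair is (17, -11) and (10, -10) with Euclidean distance 7.0711. For 7 points, brute-force pairwise comparison is shown above. For large n, the divide-and-conquer algorithm (sort by x, recurse on halves, check the dividing strip) achieves O(n log n).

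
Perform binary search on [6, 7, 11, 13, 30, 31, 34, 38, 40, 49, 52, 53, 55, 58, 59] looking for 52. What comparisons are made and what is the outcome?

Binary search for 52 in [6, 7, 11, 13, 30, 31, 34, 38, 40, 49, 52, 53, 55, 58, 59]:

lo=0, hi=14, mid=7, arr[mid]=38 -> 38 < 52, search right half
lo=8, hi=14, mid=11, arr[mid]=53 -> 53 > 52, search left half
lo=8, hi=10, mid=9, arr[mid]=49 -> 49 < 52, search right half
lo=10, hi=10, mid=10, arr[mid]=52 -> Found target at index 10!

Binary search finds 52 at index 10 after 4 comparisons. The search repeatedly halves the search space by comparing with the middle element.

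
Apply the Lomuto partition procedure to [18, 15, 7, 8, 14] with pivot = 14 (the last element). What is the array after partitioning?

Lomuto partition with pivot = 14:

Initial array: [18, 15, 7, 8, 14]

arr[0]=18 > 14: no swap
arr[1]=15 > 14: no swap
arr[2]=7 <= 14: swap with position 0, array becomes [7, 15, 18, 8, 14]
arr[3]=8 <= 14: swap with position 1, array becomes [7, 8, 18, 15, 14]

Place pivot at position 2: [7, 8, 14, 15, 18]
Pivot position: 2

After partitioning with pivot 14, the array becomes [7, 8, 14, 15, 18]. The pivot is placed at index 2. All elements to the left of the pivot are <= 14, and all elements to the right are > 14.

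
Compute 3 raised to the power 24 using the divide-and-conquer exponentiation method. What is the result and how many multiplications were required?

Computing 3^24 by squaring (build up from 3^1; each line after the first costs one multiplication):

3^1 = 3
3^2 = (3^1)^2 = 3^2 = 9
3^3 = 3 * 3^2 = 3 * 9 = 27
3^6 = (3^3)^2 = 27^2 = 729
3^12 = (3^6)^2 = 729^2 = 531441
3^24 = (3^12)^2 = 531441^2 = 282429536481

Result: 282429536481
Multiplications needed: 5 (5 lines after 3^1)

3^24 = 282429536481. Using exponentiation by squaring, this requires 5 multiplications. The key idea: if the exponent is even, square the half-power; if odd, multiply by the base once.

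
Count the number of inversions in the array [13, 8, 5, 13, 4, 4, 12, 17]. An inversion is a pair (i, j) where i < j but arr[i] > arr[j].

Finding inversions in [13, 8, 5, 13, 4, 4, 12, 17]:

(0, 1): arr[0]=13 > arr[1]=8
(0, 2): arr[0]=13 > arr[2]=5
(0, 4): arr[0]=13 > arr[4]=4
(0, 5): arr[0]=13 > arr[5]=4
(0, 6): arr[0]=13 > arr[6]=12
(1, 2): arr[1]=8 > arr[2]=5
(1, 4): arr[1]=8 > arr[4]=4
(1, 5): arr[1]=8 > arr[5]=4
(2, 4): arr[2]=5 > arr[4]=4
(2, 5): arr[2]=5 > arr[5]=4
(3, 4): arr[3]=13 > arr[4]=4
(3, 5): arr[3]=13 > arr[5]=4
(3, 6): arr[3]=13 > arr[6]=12

Total inversions: 13

The array has 13 inversion(s): (0,1), (0,2), (0,4), (0,5), (0,6), (1,2), (1,4), (1,5), (2,4), (2,5), (3,4), (3,5), (3,6). Each pair (i,j) satisfies i < j and arr[i] > arr[j].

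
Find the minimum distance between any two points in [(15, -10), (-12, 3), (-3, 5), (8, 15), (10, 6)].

Computing all pairwise distances among 5 points:

d((15, -10), (-12, 3)) = 29.9666
d((15, -10), (-3, 5)) = 23.4307
d((15, -10), (8, 15)) = 25.9615
d((15, -10), (10, 6)) = 16.7631
d((-12, 3), (-3, 5)) = 9.2195 <-- minimum
d((-12, 3), (8, 15)) = 23.3238
d((-12, 3), (10, 6)) = 22.2036
d((-3, 5), (8, 15)) = 14.8661
d((-3, 5), (10, 6)) = 13.0384
d((8, 15), (10, 6)) = 9.2195 <-- minimum

Minimum distance: 9.2195 (tie among 2 pairs: (-12, 3) and (-3, 5); (8, 15) and (10, 6))

The minimum Euclidean distance is 9.2195. There is a tie: 2 pairs achieve this minimum — (-12, 3) and (-3, 5); (8, 15) and (10, 6). Any of these is a valid closest pair. For 5 points, brute-force pairwise comparison is shown above. For large n, the divide-and-conquer algorithm (sort by x, recurse on halves, check the dividing strip) achieves O(n log n).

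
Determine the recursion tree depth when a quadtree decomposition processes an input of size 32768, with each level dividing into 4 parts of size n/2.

For divide and conquer with division factor 2:

Problem sizes at each level:
Level 0: 32768
Level 1: 16384
Level 2: 8192
Level 3: 4096
Level 4: 2048
Level 5: 1024
Level 6: 512
Level 7: 256
Level 8: 128
Level 9: 64
Level 10: 32
Level 11: 16
Level 12: 8
Level 13: 4
Level 14: 2
Level 15: 1

The root is level 0 and the size-1 base case is level 15 (the tree spans levels 0 through 15, i.e. 16 levels counting the root), so the depth is the number of divisions: log_2(32768) = 15

The recursion tree depth is log_2(32768) = 15. At each level, the problem size is divided by 2, so it takes 15 divisions to reduce to a base case of size 1. The algorithm makes 4 recursive calls at each level.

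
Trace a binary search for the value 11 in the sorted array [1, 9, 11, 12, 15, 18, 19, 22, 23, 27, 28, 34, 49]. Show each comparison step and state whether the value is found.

Binary search for 11 in [1, 9, 11, 12, 15, 18, 19, 22, 23, 27, 28, 34, 49]:

lo=0, hi=12, mid=6, arr[mid]=19 -> 19 > 11, search left half
lo=0, hi=5, mid=2, arr[mid]=11 -> Found target at index 2!

Binary search finds 11 at index 2 after 2 comparisons. The search repeatedly halves the search space by comparing with the middle element.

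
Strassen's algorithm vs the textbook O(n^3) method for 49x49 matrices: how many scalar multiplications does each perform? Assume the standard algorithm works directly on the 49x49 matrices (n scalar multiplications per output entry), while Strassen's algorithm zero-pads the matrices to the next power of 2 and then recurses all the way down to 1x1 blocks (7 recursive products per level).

Matrix multiplication for 49x49 matrices:

Strassen's algorithm requires power-of-2 dimensions. Pad 49x49 to 64x64 (next power of 2).

Standard algorithm: 49^3 = 117649 multiplications
Strassen's algorithm: 7^(log2(64)) = 7^6 = 117649 multiplications
Savings: 117649 - 117649 = 0 multiplications

Standard: 117649 multiplications (49^3). Strassen: 117649 multiplications (7^6, after padding to 64x64). Strassen reduces 8 recursive multiplications to 7 at each level.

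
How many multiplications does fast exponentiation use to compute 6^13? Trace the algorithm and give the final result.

Computing 6^13 by squaring (build up from 6^1; each line after the first costs one multiplication):

6^1 = 6
6^2 = (6^1)^2 = 6^2 = 36
6^3 = 6 * 6^2 = 6 * 36 = 216
6^6 = (6^3)^2 = 216^2 = 46656
6^12 = (6^6)^2 = 46656^2 = 2176782336
6^13 = 6 * 6^12 = 6 * 2176782336 = 13060694016

Result: 13060694016
Multiplications needed: 5 (5 lines after 6^1)

6^13 = 13060694016. Using exponentiation by squaring, this requires 5 multiplications. The key idea: if the exponent is even, square the half-power; if odd, multiply by the base once.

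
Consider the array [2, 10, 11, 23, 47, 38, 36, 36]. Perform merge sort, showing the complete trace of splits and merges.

Merge sort trace:

Split: [2, 10, 11, 23, 47, 38, 36, 36] -> [2, 10, 11, 23] and [47, 38, 36, 36]
  Split: [2, 10, 11, 23] -> [2, 10] and [11, 23]
    Split: [2, 10] -> [2] and [10]
    Merge: [2] + [10] -> [2, 10]
    Split: [11, 23] -> [11] and [23]
    Merge: [11] + [23] -> [11, 23]
  Merge: [2, 10] + [11, 23] -> [2, 10, 11, 23]
  Split: [47, 38, 36, 36] -> [47, 38] and [36, 36]
    Split: [47, 38] -> [47] and [38]
    Merge: [47] + [38] -> [38, 47]
    Split: [36, 36] -> [36] and [36]
    Merge: [36] + [36] -> [36, 36]
  Merge: [38, 47] + [36, 36] -> [36, 36, 38, 47]
Merge: [2, 10, 11, 23] + [36, 36, 38, 47] -> [2, 10, 11, 23, 36, 36, 38, 47]

Final sorted array: [2, 10, 11, 23, 36, 36, 38, 47]

The merge sort proceeds by recursively splitting the array and merging sorted halves.
After all merges, the sorted array is [2, 10, 11, 23, 36, 36, 38, 47].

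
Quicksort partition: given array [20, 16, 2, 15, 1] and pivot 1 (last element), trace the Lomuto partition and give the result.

Lomuto partition with pivot = 1:

Initial array: [20, 16, 2, 15, 1]

arr[0]=20 > 1: no swap
arr[1]=16 > 1: no swap
arr[2]=2 > 1: no swap
arr[3]=15 > 1: no swap

Place pivot at position 0: [1, 16, 2, 15, 20]
Pivot position: 0

After partitioning with pivot 1, the array becomes [1, 16, 2, 15, 20]. The pivot is placed at index 0. All elements to the left of the pivot are <= 1, and all elements to the right are > 1.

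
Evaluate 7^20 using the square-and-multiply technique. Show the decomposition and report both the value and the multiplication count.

Computing 7^20 by squaring (build up from 7^1; each line after the first costs one multiplication):

7^1 = 7
7^2 = (7^1)^2 = 7^2 = 49
7^4 = (7^2)^2 = 49^2 = 2401
7^5 = 7 * 7^4 = 7 * 2401 = 16807
7^10 = (7^5)^2 = 16807^2 = 282475249
7^20 = (7^10)^2 = 282475249^2 = 79792266297612001

Result: 79792266297612001
Multiplications needed: 5 (5 lines after 7^1)

7^20 = 79792266297612001. Using exponentiation by squaring, this requires 5 multiplications. The key idea: if the exponent is even, square the half-power; if odd, multiply by the base once.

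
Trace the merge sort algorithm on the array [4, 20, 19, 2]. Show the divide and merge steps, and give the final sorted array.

Merge sort trace:

Split: [4, 20, 19, 2] -> [4, 20] and [19, 2]
  Split: [4, 20] -> [4] and [20]
  Merge: [4] + [20] -> [4, 20]
  Split: [19, 2] -> [19] and [2]
  Merge: [19] + [2] -> [2, 19]
Merge: [4, 20] + [2, 19] -> [2, 4, 19, 20]

Final sorted array: [2, 4, 19, 20]

The merge sort proceeds by recursively splitting the array and merging sorted halves.
After all merges, the sorted array is [2, 4, 19, 20].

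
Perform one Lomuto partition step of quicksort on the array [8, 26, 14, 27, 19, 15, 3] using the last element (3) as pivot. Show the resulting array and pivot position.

Lomuto partition with pivot = 3:

Initial array: [8, 26, 14, 27, 19, 15, 3]

arr[0]=8 > 3: no swap
arr[1]=26 > 3: no swap
arr[2]=14 > 3: no swap
arr[3]=27 > 3: no swap
arr[4]=19 > 3: no swap
arr[5]=15 > 3: no swap

Place pivot at position 0: [3, 26, 14, 27, 19, 15, 8]
Pivot position: 0

After partitioning with pivot 3, the array becomes [3, 26, 14, 27, 19, 15, 8]. The pivot is placed at index 0. All elements to the left of the pivot are <= 3, and all elements to the right are > 3.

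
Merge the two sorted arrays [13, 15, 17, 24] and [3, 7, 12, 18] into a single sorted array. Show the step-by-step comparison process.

Merging process:

Compare 13 vs 3: take 3 from right. Merged: [3]
Compare 13 vs 7: take 7 from right. Merged: [3, 7]
Compare 13 vs 12: take 12 from right. Merged: [3, 7, 12]
Compare 13 vs 18: take 13 from left. Merged: [3, 7, 12, 13]
Compare 15 vs 18: take 15 from left. Merged: [3, 7, 12, 13, 15]
Compare 17 vs 18: take 17 from left. Merged: [3, 7, 12, 13, 15, 17]
Compare 24 vs 18: take 18 from right. Merged: [3, 7, 12, 13, 15, 17, 18]
Append remaining from left: [24]. Merged: [3, 7, 12, 13, 15, 17, 18, 24]

Final merged array: [3, 7, 12, 13, 15, 17, 18, 24]
Total comparisons: 7

The merged array is [3, 7, 12, 13, 15, 17, 18, 24], requiring 7 comparisons. The merge step runs in O(n) time where n is the total number of elements.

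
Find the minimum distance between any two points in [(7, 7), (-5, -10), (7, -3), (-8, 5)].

Computing all pairwise distances among 4 points:

d((7, 7), (-5, -10)) = 20.8087
d((7, 7), (7, -3)) = 10.0 <-- minimum
d((7, 7), (-8, 5)) = 15.1327
d((-5, -10), (7, -3)) = 13.8924
d((-5, -10), (-8, 5)) = 15.2971
d((7, -3), (-8, 5)) = 17.0

Closest pair: (7, 7) and (7, -3) with distance 10.0

The closest pair is (7, 7) and (7, -3) with Euclidean distance 10.0. For 4 points, brute-force pairwise comparison is shown above. For large n, the divide-and-conquer algorithm (sort by x, recurse on halves, check the dividing strip) achieves O(n log n).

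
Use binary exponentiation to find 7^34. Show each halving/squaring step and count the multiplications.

Computing 7^34 by squaring (build up from 7^1; each line after the first costs one multiplication):

7^1 = 7
7^2 = (7^1)^2 = 7^2 = 49
7^4 = (7^2)^2 = 49^2 = 2401
7^8 = (7^4)^2 = 2401^2 = 5764801
7^16 = (7^8)^2 = 5764801^2 = 33232930569601
7^17 = 7 * 7^16 = 7 * 33232930569601 = 232630513987207
7^34 = (7^17)^2 = 232630513987207^2 = 54116956037952111668959660849

Result: 54116956037952111668959660849
Multiplications needed: 6 (6 lines after 7^1)

7^34 = 54116956037952111668959660849. Using exponentiation by squaring, this requires 6 multiplications. The key idea: if the exponent is even, square the half-power; if odd, multiply by the base once.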